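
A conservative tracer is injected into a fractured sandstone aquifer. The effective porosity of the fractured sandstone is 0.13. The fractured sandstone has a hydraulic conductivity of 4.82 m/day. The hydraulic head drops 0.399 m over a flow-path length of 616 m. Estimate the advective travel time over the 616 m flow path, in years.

Hydraulic gradient i = Δh / L = 0.399 / 616 = 0.0006477.
Darcy flux q = K · i = 4.820 × 0.0006477 = 0.003122 m/day.
Seepage velocity v = q / n_e = 0.003122 / 0.13 = 0.02402 m/day.
Travel time t = L / v = 616 / 0.02402 = 25650 days = 70.23 years.

70.2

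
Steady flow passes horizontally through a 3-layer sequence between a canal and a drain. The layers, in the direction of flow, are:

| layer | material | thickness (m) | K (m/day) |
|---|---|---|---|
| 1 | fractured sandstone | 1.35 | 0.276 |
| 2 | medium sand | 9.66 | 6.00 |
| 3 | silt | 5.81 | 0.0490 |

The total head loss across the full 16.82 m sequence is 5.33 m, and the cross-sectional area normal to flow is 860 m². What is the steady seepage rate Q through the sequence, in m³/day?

Flow is perpendicular to layering, so the layers act in series and the equivalent K is the thickness-weighted harmonic mean.
Total thickness L = 1.35 + 9.66 + 5.81 = 16.82 m.
Σ(b_i/K_i) = 1.35/0.276 + 9.66/6.00 + 5.81/0.0490 = 125.1 d.
K_eq = L / Σ(b_i/K_i) = 16.82 / 125.1 = 0.1345 m/day.
Q = K_eq · A · (Δh/L) = 0.1345 × 860 × (5.33/16.82) = 36.65 m³/day.

36.6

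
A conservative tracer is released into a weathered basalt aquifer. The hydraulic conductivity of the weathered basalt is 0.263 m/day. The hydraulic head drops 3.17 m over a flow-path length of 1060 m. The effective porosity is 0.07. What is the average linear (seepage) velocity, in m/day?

Hydraulic gradient i = Δh / L = 3.17 / 1060 = 0.002991.
Darcy flux q = K · i = 0.2630 × 0.002991 = 0.0007865 m/day.
Seepage velocity v = q / n_e = 0.0007865 / 0.07 = 0.01124 m/day.

0.0112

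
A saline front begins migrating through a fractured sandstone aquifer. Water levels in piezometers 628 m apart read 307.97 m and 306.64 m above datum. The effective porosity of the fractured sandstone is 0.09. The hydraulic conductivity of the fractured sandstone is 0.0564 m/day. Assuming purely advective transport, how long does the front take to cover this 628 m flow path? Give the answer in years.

1300

Hydraulic gradient i = (307.97 − 306.64) / 628 = 1.33 / 628 = 0.002118.
Darcy flux q = K · i = 0.05640 × 0.002118 = 0.0001194 m/day.
Seepage velocity v = q / n_e = 0.0001194 / 0.09 = 0.001327 m/day.
Travel time t = L / v = 628 / 0.001327 = 4.732e+05 days = 1296 years.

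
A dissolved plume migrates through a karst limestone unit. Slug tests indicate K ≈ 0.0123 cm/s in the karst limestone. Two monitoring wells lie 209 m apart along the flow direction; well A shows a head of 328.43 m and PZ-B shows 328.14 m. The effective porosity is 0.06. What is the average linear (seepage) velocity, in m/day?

0.246

Convert K: 0.0123 cm/s × 864 = 10.63 m/day.
Hydraulic gradient i = (328.43 − 328.14) / 209 = 0.29 / 209 = 0.001388.
Darcy flux q = K · i = 10.63 × 0.001388 = 0.01475 m/day.
Seepage velocity v = q / n_e = 0.01475 / 0.06 = 0.2458 m/day.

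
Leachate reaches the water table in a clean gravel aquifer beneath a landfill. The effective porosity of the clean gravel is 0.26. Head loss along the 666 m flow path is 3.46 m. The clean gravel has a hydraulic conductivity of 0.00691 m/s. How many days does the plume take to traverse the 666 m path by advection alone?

Convert K: 0.00691 m/s × 86400 = 597.0 m/day.
Hydraulic gradient i = Δh / L = 3.46 / 666 = 0.005195.
Darcy flux q = K · i = 597.0 × 0.005195 = 3.102 m/day.
Seepage velocity v = q / n_e = 3.102 / 0.26 = 11.93 m/day.
Travel time t = L / v = 666 / 11.93 = 55.83 days.

55.8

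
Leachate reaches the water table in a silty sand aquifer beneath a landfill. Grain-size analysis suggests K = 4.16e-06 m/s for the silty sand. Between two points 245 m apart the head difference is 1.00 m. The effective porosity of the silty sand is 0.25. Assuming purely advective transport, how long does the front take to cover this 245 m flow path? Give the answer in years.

114

Convert K: 4.16e-06 m/s × 86400 = 0.3594 m/day.
Hydraulic gradient i = Δh / L = 1.00 / 245 = 0.004082.
Darcy flux q = K · i = 0.3594 × 0.004082 = 0.001467 m/day.
Seepage velocity v = q / n_e = 0.001467 / 0.25 = 0.005868 m/day.
Travel time t = L / v = 245 / 0.005868 = 41751 days = 114.3 years.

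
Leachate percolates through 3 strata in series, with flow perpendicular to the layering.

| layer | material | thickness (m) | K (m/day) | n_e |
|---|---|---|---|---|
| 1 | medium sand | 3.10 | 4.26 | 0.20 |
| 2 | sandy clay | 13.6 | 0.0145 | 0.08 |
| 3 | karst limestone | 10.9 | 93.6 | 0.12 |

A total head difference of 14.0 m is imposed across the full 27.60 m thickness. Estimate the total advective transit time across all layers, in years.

0.554

With flow normal to the layers, continuity requires the same specific discharge q through every layer.
Σ(b_i/K_i) = 3.10/4.26 + 13.6/0.0145 + 10.9/93.6 = 938.8 d.
q = Δh / Σ(b_i/K_i) = 14.0 / 938.8 = 0.01491 m/day.
In each layer the seepage velocity is v_i = q/n_i, so the layer transit time is t_i = b_i·n_i / q:
  layer 1 (medium sand): t_1 = 3.10 × 0.20 / 0.01491 = 41.57 d
  layer 2 (sandy clay): t_2 = 13.6 × 0.08 / 0.01491 = 72.96 d
  layer 3 (karst limestone): t_3 = 10.9 × 0.12 / 0.01491 = 87.71 d
Total t = Σ t_i = 202.2 days = 0.5537 years.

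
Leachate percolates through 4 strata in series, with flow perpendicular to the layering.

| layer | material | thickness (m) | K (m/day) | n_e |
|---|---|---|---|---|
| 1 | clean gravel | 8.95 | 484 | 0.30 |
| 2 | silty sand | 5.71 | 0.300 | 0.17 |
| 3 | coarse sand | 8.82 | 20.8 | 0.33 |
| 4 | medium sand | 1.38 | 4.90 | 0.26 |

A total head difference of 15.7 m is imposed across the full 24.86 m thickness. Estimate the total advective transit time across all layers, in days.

8.71

With flow normal to the layers, continuity requires the same specific discharge q through every layer.
Σ(b_i/K_i) = 8.95/484 + 5.71/0.300 + 8.82/20.8 + 1.38/4.90 = 19.76 d.
q = Δh / Σ(b_i/K_i) = 15.7 / 19.76 = 0.7946 m/day.
In each layer the seepage velocity is v_i = q/n_i, so the layer transit time is t_i = b_i·n_i / q:
  layer 1 (clean gravel): t_1 = 8.95 × 0.30 / 0.7946 = 3.379 d
  layer 2 (silty sand): t_2 = 5.71 × 0.17 / 0.7946 = 1.222 d
  layer 3 (coarse sand): t_3 = 8.82 × 0.33 / 0.7946 = 3.663 d
  layer 4 (medium sand): t_4 = 1.38 × 0.26 / 0.7946 = 0.4515 d
Total t = Σ t_i = 8.715 days.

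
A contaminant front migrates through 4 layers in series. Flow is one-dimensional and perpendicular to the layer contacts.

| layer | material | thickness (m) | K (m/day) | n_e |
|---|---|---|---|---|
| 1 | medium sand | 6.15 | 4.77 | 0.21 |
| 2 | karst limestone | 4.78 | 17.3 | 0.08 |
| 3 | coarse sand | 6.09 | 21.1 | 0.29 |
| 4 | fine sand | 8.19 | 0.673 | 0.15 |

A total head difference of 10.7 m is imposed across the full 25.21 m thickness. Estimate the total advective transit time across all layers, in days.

With flow normal to the layers, continuity requires the same specific discharge q through every layer.
Σ(b_i/K_i) = 6.15/4.77 + 4.78/17.3 + 6.09/21.1 + 8.19/0.673 = 14.02 d.
q = Δh / Σ(b_i/K_i) = 10.7 / 14.02 = 0.7630 m/day.
In each layer the seepage velocity is v_i = q/n_i, so the layer transit time is t_i = b_i·n_i / q:
  layer 1 (medium sand): t_1 = 6.15 × 0.21 / 0.7630 = 1.693 d
  layer 2 (karst limestone): t_2 = 4.78 × 0.08 / 0.7630 = 0.5012 d
  layer 3 (coarse sand): t_3 = 6.09 × 0.29 / 0.7630 = 2.315 d
  layer 4 (fine sand): t_4 = 8.19 × 0.15 / 0.7630 = 1.610 d
Total t = Σ t_i = 6.119 days.

6.12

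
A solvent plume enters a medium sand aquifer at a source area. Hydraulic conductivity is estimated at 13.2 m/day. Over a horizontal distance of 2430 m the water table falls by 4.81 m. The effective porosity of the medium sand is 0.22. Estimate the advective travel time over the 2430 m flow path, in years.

56.0

Hydraulic gradient i = Δh / L = 4.81 / 2430 = 0.001979.
Darcy flux q = K · i = 13.20 × 0.001979 = 0.02613 m/day.
Seepage velocity v = q / n_e = 0.02613 / 0.22 = 0.1188 m/day.
Travel time t = L / v = 2430 / 0.1188 = 20460 days = 56.02 years.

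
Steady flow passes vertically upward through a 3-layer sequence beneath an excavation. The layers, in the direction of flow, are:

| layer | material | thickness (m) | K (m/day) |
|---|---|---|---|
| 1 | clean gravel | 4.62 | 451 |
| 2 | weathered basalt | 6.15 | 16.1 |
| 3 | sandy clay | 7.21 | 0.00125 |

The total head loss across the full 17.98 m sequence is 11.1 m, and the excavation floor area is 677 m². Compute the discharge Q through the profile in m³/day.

Flow is perpendicular to layering, so the layers act in series and the equivalent K is the thickness-weighted harmonic mean.
Total thickness L = 4.62 + 6.15 + 7.21 = 17.98 m.
Σ(b_i/K_i) = 4.62/451 + 6.15/16.1 + 7.21/0.00125 = 5768 d.
K_eq = L / Σ(b_i/K_i) = 17.98 / 5768 = 0.003117 m/day.
Q = K_eq · A · (Δh/L) = 0.003117 × 677 × (11.1/17.98) = 1.303 m³/day.

1.30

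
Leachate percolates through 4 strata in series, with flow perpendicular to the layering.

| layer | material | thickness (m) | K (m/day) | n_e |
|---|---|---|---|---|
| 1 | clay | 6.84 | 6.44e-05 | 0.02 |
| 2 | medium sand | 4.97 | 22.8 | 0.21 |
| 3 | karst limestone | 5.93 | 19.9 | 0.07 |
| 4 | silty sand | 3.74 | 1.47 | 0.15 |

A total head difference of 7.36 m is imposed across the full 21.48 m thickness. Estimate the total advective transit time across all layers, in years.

85.2

With flow normal to the layers, continuity requires the same specific discharge q through every layer.
Σ(b_i/K_i) = 6.84/6.44e-05 + 4.97/22.8 + 5.93/19.9 + 3.74/1.47 = 1.062e+05 d.
q = Δh / Σ(b_i/K_i) = 7.36 / 1.062e+05 = 6.929e-05 m/day.
In each layer the seepage velocity is v_i = q/n_i, so the layer transit time is t_i = b_i·n_i / q:
  layer 1 (clay): t_1 = 6.84 × 0.02 / 6.929e-05 = 1974 d
  layer 2 (medium sand): t_2 = 4.97 × 0.21 / 6.929e-05 = 15062 d
  layer 3 (karst limestone): t_3 = 5.93 × 0.07 / 6.929e-05 = 5990 d
  layer 4 (silty sand): t_4 = 3.74 × 0.15 / 6.929e-05 = 8096 d
Total t = Σ t_i = 31123 days = 85.21 years.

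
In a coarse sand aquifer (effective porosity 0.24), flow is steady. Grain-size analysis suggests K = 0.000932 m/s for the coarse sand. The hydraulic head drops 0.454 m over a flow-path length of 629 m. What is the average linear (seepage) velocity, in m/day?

0.242

Convert K: 0.000932 m/s × 86400 = 80.52 m/day.
Hydraulic gradient i = Δh / L = 0.454 / 629 = 0.0007218.
Darcy flux q = K · i = 80.52 × 0.0007218 = 0.05812 m/day.
Seepage velocity v = q / n_e = 0.05812 / 0.24 = 0.2422 m/day.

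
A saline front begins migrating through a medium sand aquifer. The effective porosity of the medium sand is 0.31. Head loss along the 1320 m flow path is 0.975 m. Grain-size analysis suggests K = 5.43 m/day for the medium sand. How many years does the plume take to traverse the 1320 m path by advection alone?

279

Hydraulic gradient i = Δh / L = 0.975 / 1320 = 0.0007386.
Darcy flux q = K · i = 5.430 × 0.0007386 = 0.004011 m/day.
Seepage velocity v = q / n_e = 0.004011 / 0.31 = 0.01294 m/day.
Travel time t = L / v = 1320 / 0.01294 = 1.020e+05 days = 279.3 years.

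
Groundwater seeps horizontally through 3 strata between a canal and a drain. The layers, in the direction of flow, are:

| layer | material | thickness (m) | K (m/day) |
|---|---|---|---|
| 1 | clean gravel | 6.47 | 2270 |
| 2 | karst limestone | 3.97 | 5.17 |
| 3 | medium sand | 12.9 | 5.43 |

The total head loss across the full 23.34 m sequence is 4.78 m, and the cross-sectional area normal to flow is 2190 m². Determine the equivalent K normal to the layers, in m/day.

7.42

Flow is perpendicular to layering, so the layers act in series and the equivalent K is the thickness-weighted harmonic mean.
Total thickness L = 6.47 + 3.97 + 12.9 = 23.34 m.
Σ(b_i/K_i) = 6.47/2270 + 3.97/5.17 + 12.9/5.43 = 3.146 d.
K_eq = L / Σ(b_i/K_i) = 23.34 / 3.146 = 7.418 m/day.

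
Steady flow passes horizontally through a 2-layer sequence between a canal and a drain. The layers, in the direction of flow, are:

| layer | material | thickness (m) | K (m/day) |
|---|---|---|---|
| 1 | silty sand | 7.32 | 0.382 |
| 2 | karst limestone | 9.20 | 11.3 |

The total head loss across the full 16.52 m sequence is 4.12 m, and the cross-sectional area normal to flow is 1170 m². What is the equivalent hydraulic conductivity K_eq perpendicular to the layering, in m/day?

0.827

Flow is perpendicular to layering, so the layers act in series and the equivalent K is the thickness-weighted harmonic mean.
Total thickness L = 7.32 + 9.20 = 16.52 m.
Σ(b_i/K_i) = 7.32/0.382 + 9.20/11.3 = 19.98 d.
K_eq = L / Σ(b_i/K_i) = 16.52 / 19.98 = 0.8270 m/day.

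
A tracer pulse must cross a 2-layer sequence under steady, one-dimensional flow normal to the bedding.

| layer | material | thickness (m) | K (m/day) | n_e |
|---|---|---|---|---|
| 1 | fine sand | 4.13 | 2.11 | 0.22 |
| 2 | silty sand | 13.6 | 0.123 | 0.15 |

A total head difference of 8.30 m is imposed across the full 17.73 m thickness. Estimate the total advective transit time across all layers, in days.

40.0

With flow normal to the layers, continuity requires the same specific discharge q through every layer.
Σ(b_i/K_i) = 4.13/2.11 + 13.6/0.123 = 112.5 d.
q = Δh / Σ(b_i/K_i) = 8.30 / 112.5 = 0.07376 m/day.
In each layer the seepage velocity is v_i = q/n_i, so the layer transit time is t_i = b_i·n_i / q:
  layer 1 (fine sand): t_1 = 4.13 × 0.22 / 0.07376 = 12.32 d
  layer 2 (silty sand): t_2 = 13.6 × 0.15 / 0.07376 = 27.66 d
Total t = Σ t_i = 39.98 days.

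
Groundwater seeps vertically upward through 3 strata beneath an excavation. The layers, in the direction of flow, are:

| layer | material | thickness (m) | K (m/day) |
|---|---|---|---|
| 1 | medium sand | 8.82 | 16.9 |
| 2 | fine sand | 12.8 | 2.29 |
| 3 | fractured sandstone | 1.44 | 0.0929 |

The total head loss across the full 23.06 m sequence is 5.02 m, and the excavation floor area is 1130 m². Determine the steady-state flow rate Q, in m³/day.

Flow is perpendicular to layering, so the layers act in series and the equivalent K is the thickness-weighted harmonic mean.
Total thickness L = 8.82 + 12.8 + 1.44 = 23.06 m.
Σ(b_i/K_i) = 8.82/16.9 + 12.8/2.29 + 1.44/0.0929 = 21.61 d.
K_eq = L / Σ(b_i/K_i) = 23.06 / 21.61 = 1.067 m/day.
Q = K_eq · A · (Δh/L) = 1.067 × 1130 × (5.02/23.06) = 262.5 m³/day.

262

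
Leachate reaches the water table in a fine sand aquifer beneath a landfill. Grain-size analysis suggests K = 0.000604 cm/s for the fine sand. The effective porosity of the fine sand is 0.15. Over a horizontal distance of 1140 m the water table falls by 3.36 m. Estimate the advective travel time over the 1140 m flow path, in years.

Convert K: 0.000604 cm/s × 864 = 0.5219 m/day.
Hydraulic gradient i = Δh / L = 3.36 / 1140 = 0.002947.
Darcy flux q = K · i = 0.5219 × 0.002947 = 0.001538 m/day.
Seepage velocity v = q / n_e = 0.001538 / 0.15 = 0.01025 m/day.
Travel time t = L / v = 1140 / 0.01025 = 1.112e+05 days = 304.4 years.

304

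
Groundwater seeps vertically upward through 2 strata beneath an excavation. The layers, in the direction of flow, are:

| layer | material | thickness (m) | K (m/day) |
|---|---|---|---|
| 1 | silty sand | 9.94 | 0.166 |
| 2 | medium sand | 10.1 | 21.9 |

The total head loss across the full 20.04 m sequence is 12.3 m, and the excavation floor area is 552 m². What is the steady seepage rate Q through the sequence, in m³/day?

113

Flow is perpendicular to layering, so the layers act in series and the equivalent K is the thickness-weighted harmonic mean.
Total thickness L = 9.94 + 10.1 = 20.04 m.
Σ(b_i/K_i) = 9.94/0.166 + 10.1/21.9 = 60.34 d.
K_eq = L / Σ(b_i/K_i) = 20.04 / 60.34 = 0.3321 m/day.
Q = K_eq · A · (Δh/L) = 0.3321 × 552 × (12.3/20.04) = 112.5 m³/day.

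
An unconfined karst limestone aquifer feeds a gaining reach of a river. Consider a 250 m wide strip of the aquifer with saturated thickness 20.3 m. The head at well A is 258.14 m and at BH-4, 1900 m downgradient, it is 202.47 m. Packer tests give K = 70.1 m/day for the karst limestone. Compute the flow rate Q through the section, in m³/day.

Cross-sectional area A = 250 × 20.3 = 5075 m².
Hydraulic gradient i = (258.14 − 202.47) / 1900 = 55.67 / 1900 = 0.02930.
Darcy's law: Q = K · A · i = 70.10 × 5075 × 0.02930 = 10424 m³/day.

10400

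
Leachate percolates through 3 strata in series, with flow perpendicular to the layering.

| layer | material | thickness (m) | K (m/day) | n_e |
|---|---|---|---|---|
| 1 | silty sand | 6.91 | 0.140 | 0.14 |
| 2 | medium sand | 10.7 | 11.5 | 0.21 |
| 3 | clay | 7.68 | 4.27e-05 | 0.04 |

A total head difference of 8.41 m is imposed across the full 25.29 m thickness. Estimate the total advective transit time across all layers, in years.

206

With flow normal to the layers, continuity requires the same specific discharge q through every layer.
Σ(b_i/K_i) = 6.91/0.140 + 10.7/11.5 + 7.68/4.27e-05 = 1.799e+05 d.
q = Δh / Σ(b_i/K_i) = 8.41 / 1.799e+05 = 4.675e-05 m/day.
In each layer the seepage velocity is v_i = q/n_i, so the layer transit time is t_i = b_i·n_i / q:
  layer 1 (silty sand): t_1 = 6.91 × 0.14 / 4.675e-05 = 20695 d
  layer 2 (medium sand): t_2 = 10.7 × 0.21 / 4.675e-05 = 48069 d
  layer 3 (clay): t_3 = 7.68 × 0.04 / 4.675e-05 = 6572 d
Total t = Σ t_i = 75335 days = 206.3 years.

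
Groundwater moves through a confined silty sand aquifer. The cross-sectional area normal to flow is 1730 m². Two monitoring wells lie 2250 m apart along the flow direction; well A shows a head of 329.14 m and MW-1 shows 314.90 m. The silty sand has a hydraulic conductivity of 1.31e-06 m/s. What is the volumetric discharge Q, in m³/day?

Convert K: 1.31e-06 m/s × 86400 = 0.1132 m/day.
Hydraulic gradient i = (329.14 − 314.90) / 2250 = 14.24 / 2250 = 0.006329.
Darcy's law: Q = K · A · i = 0.1132 × 1730 × 0.006329 = 1.239 m³/day.

1.24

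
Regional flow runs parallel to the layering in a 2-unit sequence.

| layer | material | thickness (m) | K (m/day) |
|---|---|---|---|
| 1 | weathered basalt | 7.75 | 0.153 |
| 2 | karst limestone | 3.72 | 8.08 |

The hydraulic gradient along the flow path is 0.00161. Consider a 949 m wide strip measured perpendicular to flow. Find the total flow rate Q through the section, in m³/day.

Flow is parallel to layering, so each bed carries its own Darcy discharge and the transmissivities add.
Σ(K_i·b_i) = 0.153×7.75 + 8.08×3.72 = 31.24 m²/day.
Hydraulic gradient i = 0.00161.
Q = Σ(K_i·b_i) · W · i = 31.24 × 949 × 0.001610 = 47.74 m³/day.

47.7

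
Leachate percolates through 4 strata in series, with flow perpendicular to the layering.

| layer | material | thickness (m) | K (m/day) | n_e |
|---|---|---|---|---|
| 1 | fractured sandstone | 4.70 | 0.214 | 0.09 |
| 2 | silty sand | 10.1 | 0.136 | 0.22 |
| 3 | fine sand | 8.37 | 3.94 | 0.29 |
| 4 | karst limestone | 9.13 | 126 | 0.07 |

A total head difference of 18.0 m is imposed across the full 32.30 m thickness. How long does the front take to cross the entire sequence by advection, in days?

31.2

With flow normal to the layers, continuity requires the same specific discharge q through every layer.
Σ(b_i/K_i) = 4.70/0.214 + 10.1/0.136 + 8.37/3.94 + 9.13/126 = 98.42 d.
q = Δh / Σ(b_i/K_i) = 18.0 / 98.42 = 0.1829 m/day.
In each layer the seepage velocity is v_i = q/n_i, so the layer transit time is t_i = b_i·n_i / q:
  layer 1 (fractured sandstone): t_1 = 4.70 × 0.09 / 0.1829 = 2.313 d
  layer 2 (silty sand): t_2 = 10.1 × 0.22 / 0.1829 = 12.15 d
  layer 3 (fine sand): t_3 = 8.37 × 0.29 / 0.1829 = 13.27 d
  layer 4 (karst limestone): t_4 = 9.13 × 0.07 / 0.1829 = 3.495 d
Total t = Σ t_i = 31.23 days.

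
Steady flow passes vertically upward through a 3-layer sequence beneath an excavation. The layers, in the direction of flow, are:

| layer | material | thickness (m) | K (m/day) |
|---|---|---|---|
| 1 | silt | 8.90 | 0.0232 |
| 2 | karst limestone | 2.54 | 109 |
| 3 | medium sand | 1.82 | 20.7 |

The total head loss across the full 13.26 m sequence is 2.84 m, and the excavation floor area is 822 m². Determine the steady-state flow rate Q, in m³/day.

6.08

Flow is perpendicular to layering, so the layers act in series and the equivalent K is the thickness-weighted harmonic mean.
Total thickness L = 8.90 + 2.54 + 1.82 = 13.26 m.
Σ(b_i/K_i) = 8.90/0.0232 + 2.54/109 + 1.82/20.7 = 383.7 d.
K_eq = L / Σ(b_i/K_i) = 13.26 / 383.7 = 0.03456 m/day.
Q = K_eq · A · (Δh/L) = 0.03456 × 822 × (2.84/13.26) = 6.084 m³/day.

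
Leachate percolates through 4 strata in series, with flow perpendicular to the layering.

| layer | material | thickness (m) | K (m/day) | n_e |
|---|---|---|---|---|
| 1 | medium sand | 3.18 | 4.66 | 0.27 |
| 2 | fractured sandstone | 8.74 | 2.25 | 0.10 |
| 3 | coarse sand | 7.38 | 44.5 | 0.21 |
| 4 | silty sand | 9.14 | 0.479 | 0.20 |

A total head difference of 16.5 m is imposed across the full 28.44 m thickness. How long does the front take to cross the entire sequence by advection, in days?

With flow normal to the layers, continuity requires the same specific discharge q through every layer.
Σ(b_i/K_i) = 3.18/4.66 + 8.74/2.25 + 7.38/44.5 + 9.14/0.479 = 23.81 d.
q = Δh / Σ(b_i/K_i) = 16.5 / 23.81 = 0.6929 m/day.
In each layer the seepage velocity is v_i = q/n_i, so the layer transit time is t_i = b_i·n_i / q:
  layer 1 (medium sand): t_1 = 3.18 × 0.27 / 0.6929 = 1.239 d
  layer 2 (fractured sandstone): t_2 = 8.74 × 0.10 / 0.6929 = 1.261 d
  layer 3 (coarse sand): t_3 = 7.38 × 0.21 / 0.6929 = 2.237 d
  layer 4 (silty sand): t_4 = 9.14 × 0.20 / 0.6929 = 2.638 d
Total t = Σ t_i = 7.376 days.

7.38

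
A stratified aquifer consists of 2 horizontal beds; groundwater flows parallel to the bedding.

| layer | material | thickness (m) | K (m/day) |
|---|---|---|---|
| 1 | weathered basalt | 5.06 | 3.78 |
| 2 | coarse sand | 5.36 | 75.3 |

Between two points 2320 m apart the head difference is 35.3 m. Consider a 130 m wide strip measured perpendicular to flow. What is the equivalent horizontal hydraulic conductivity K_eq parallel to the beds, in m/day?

40.6

Flow is parallel to layering, so each bed carries its own Darcy discharge and the transmissivities add.
Σ(K_i·b_i) = 3.78×5.06 + 75.3×5.36 = 422.7 m²/day.
Total thickness b = 10.42 m, so K_eq = Σ(K_i·b_i)/b = 40.57 m/day.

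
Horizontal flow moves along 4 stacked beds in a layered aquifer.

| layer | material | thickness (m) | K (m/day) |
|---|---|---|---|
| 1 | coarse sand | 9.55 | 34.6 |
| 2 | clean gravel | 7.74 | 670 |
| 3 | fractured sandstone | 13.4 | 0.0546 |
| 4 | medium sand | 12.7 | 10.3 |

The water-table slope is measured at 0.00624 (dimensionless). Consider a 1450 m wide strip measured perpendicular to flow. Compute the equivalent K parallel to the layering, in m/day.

130

Flow is parallel to layering, so each bed carries its own Darcy discharge and the transmissivities add.
Σ(K_i·b_i) = 34.6×9.55 + 670×7.74 + 0.0546×13.4 + 10.3×12.7 = 5648 m²/day.
Total thickness b = 43.39 m, so K_eq = Σ(K_i·b_i)/b = 130.2 m/day.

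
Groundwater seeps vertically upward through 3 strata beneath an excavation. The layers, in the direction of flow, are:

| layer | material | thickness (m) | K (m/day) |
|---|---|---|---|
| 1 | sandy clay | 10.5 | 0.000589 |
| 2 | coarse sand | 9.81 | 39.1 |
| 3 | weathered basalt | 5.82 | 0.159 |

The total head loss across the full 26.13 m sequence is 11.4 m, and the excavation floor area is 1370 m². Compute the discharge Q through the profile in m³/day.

Flow is perpendicular to layering, so the layers act in series and the equivalent K is the thickness-weighted harmonic mean.
Total thickness L = 10.5 + 9.81 + 5.82 = 26.13 m.
Σ(b_i/K_i) = 10.5/0.000589 + 9.81/39.1 + 5.82/0.159 = 17864 d.
K_eq = L / Σ(b_i/K_i) = 26.13 / 17864 = 0.001463 m/day.
Q = K_eq · A · (Δh/L) = 0.001463 × 1370 × (11.4/26.13) = 0.8743 m³/day.

0.874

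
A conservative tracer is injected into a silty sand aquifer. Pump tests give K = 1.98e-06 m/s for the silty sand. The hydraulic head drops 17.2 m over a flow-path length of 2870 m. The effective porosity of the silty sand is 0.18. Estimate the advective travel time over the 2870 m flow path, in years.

Convert K: 1.98e-06 m/s × 86400 = 0.1711 m/day.
Hydraulic gradient i = Δh / L = 17.2 / 2870 = 0.005993.
Darcy flux q = K · i = 0.1711 × 0.005993 = 0.001025 m/day.
Seepage velocity v = q / n_e = 0.001025 / 0.18 = 0.005696 m/day.
Travel time t = L / v = 2870 / 0.005696 = 5.039e+05 days = 1380 years.

1380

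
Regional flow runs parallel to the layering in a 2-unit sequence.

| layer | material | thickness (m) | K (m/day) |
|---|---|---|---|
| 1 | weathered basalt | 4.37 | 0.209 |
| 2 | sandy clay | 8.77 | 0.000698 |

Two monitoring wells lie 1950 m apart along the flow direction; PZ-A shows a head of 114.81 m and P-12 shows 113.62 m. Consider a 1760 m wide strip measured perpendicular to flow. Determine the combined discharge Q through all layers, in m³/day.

Flow is parallel to layering, so each bed carries its own Darcy discharge and the transmissivities add.
Σ(K_i·b_i) = 0.209×4.37 + 0.000698×8.77 = 0.9195 m²/day.
Hydraulic gradient i = (114.81 − 113.62) / 1950 = 1.19 / 1950 = 0.0006103.
Q = Σ(K_i·b_i) · W · i = 0.9195 × 1760 × 0.0006103 = 0.9875 m³/day.

0.988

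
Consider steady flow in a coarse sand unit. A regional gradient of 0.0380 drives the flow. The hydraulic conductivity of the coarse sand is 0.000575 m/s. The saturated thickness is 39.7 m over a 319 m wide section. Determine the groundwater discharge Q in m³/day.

23900

Convert K: 0.000575 m/s × 86400 = 49.68 m/day.
Cross-sectional area A = 319 × 39.7 = 12664 m².
Hydraulic gradient i = 0.0380.
Darcy's law: Q = K · A · i = 49.68 × 12664 × 0.03800 = 23908 m³/day.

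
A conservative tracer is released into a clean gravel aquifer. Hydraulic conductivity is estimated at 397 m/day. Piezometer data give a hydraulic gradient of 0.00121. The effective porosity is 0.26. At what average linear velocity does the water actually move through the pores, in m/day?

1.85

Hydraulic gradient i = 0.00121.
Darcy flux q = K · i = 397.0 × 0.001210 = 0.4804 m/day.
Seepage velocity v = q / n_e = 0.4804 / 0.26 = 1.848 m/day.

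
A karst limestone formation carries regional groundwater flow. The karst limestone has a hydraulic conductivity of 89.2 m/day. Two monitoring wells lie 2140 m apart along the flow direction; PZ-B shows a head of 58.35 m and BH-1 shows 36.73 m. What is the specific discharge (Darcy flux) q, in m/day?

0.901

Hydraulic gradient i = (58.35 − 36.73) / 2140 = 21.62 / 2140 = 0.01010.
Specific discharge q = K · i = 89.20 × 0.01010 = 0.9012 m/day.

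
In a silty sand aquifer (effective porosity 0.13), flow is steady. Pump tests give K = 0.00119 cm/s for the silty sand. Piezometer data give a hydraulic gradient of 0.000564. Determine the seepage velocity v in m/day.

0.00446

Convert K: 0.00119 cm/s × 864 = 1.028 m/day.
Hydraulic gradient i = 0.000564.
Darcy flux q = K · i = 1.028 × 0.0005640 = 0.0005799 m/day.
Seepage velocity v = q / n_e = 0.0005799 / 0.13 = 0.004461 m/day.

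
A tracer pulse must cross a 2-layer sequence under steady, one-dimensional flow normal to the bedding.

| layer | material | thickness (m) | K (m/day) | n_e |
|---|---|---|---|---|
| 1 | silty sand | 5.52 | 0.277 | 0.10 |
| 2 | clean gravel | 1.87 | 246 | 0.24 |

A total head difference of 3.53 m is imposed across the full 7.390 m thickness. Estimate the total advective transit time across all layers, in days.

5.65

With flow normal to the layers, continuity requires the same specific discharge q through every layer.
Σ(b_i/K_i) = 5.52/0.277 + 1.87/246 = 19.94 d.
q = Δh / Σ(b_i/K_i) = 3.53 / 19.94 = 0.1771 m/day.
In each layer the seepage velocity is v_i = q/n_i, so the layer transit time is t_i = b_i·n_i / q:
  layer 1 (silty sand): t_1 = 5.52 × 0.10 / 0.1771 = 3.117 d
  layer 2 (clean gravel): t_2 = 1.87 × 0.24 / 0.1771 = 2.535 d
Total t = Σ t_i = 5.652 days.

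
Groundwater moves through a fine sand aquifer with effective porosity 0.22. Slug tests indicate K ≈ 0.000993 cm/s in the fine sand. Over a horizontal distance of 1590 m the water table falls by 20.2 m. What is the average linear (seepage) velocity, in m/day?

0.0495

Convert K: 0.000993 cm/s × 864 = 0.8580 m/day.
Hydraulic gradient i = Δh / L = 20.2 / 1590 = 0.01270.
Darcy flux q = K · i = 0.8580 × 0.01270 = 0.01090 m/day.
Seepage velocity v = q / n_e = 0.01090 / 0.22 = 0.04954 m/day.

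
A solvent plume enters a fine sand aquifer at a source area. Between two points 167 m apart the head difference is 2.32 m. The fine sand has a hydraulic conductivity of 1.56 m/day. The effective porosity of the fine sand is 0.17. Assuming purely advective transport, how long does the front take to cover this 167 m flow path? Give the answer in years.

3.59

Hydraulic gradient i = Δh / L = 2.32 / 167 = 0.01389.
Darcy flux q = K · i = 1.560 × 0.01389 = 0.02167 m/day.
Seepage velocity v = q / n_e = 0.02167 / 0.17 = 0.1275 m/day.
Travel time t = L / v = 167 / 0.1275 = 1310 days = 3.587 years.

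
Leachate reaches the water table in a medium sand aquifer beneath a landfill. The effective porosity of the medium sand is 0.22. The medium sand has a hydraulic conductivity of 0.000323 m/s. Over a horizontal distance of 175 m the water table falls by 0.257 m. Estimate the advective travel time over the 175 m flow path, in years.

Convert K: 0.000323 m/s × 86400 = 27.91 m/day.
Hydraulic gradient i = Δh / L = 0.257 / 175 = 0.001469.
Darcy flux q = K · i = 27.91 × 0.001469 = 0.04098 m/day.
Seepage velocity v = q / n_e = 0.04098 / 0.22 = 0.1863 m/day.
Travel time t = L / v = 175 / 0.1863 = 939.4 days = 2.572 years.

2.57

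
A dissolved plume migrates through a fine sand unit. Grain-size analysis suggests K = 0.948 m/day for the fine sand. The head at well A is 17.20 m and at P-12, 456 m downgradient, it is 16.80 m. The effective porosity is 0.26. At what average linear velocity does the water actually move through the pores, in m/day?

0.00320

Hydraulic gradient i = (17.20 − 16.80) / 456 = 0.4 / 456 = 0.0008772.
Darcy flux q = K · i = 0.9480 × 0.0008772 = 0.0008316 m/day.
Seepage velocity v = q / n_e = 0.0008316 / 0.26 = 0.003198 m/day.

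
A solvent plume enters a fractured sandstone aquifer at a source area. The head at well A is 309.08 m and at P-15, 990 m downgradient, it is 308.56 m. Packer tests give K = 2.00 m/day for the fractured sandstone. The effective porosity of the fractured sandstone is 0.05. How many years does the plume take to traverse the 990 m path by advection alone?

Hydraulic gradient i = (309.08 − 308.56) / 990 = 0.52 / 990 = 0.0005253.
Darcy flux q = K · i = 2.000 × 0.0005253 = 0.001051 m/day.
Seepage velocity v = q / n_e = 0.001051 / 0.05 = 0.02101 m/day.
Travel time t = L / v = 990 / 0.02101 = 47120 days = 129.0 years.

129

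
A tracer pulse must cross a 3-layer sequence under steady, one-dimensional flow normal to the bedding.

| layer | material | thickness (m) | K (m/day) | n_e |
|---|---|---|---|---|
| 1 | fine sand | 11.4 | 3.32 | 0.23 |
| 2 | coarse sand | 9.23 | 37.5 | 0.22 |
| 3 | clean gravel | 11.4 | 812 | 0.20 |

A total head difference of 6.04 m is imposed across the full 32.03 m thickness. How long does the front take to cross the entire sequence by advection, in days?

With flow normal to the layers, continuity requires the same specific discharge q through every layer.
Σ(b_i/K_i) = 11.4/3.32 + 9.23/37.5 + 11.4/812 = 3.694 d.
q = Δh / Σ(b_i/K_i) = 6.04 / 3.694 = 1.635 m/day.
In each layer the seepage velocity is v_i = q/n_i, so the layer transit time is t_i = b_i·n_i / q:
  layer 1 (fine sand): t_1 = 11.4 × 0.23 / 1.635 = 1.604 d
  layer 2 (coarse sand): t_2 = 9.23 × 0.22 / 1.635 = 1.242 d
  layer 3 (clean gravel): t_3 = 11.4 × 0.20 / 1.635 = 1.394 d
Total t = Σ t_i = 4.240 days.

4.24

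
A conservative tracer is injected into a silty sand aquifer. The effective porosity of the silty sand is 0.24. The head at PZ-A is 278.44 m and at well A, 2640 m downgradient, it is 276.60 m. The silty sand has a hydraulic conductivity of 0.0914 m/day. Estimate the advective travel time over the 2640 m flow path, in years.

Hydraulic gradient i = (278.44 − 276.60) / 2640 = 1.84 / 2640 = 0.0006970.
Darcy flux q = K · i = 0.09140 × 0.0006970 = 6.370e-05 m/day.
Seepage velocity v = q / n_e = 6.370e-05 / 0.24 = 0.0002654 m/day.
Travel time t = L / v = 2640 / 0.0002654 = 9.946e+06 days = 27231 years.

27200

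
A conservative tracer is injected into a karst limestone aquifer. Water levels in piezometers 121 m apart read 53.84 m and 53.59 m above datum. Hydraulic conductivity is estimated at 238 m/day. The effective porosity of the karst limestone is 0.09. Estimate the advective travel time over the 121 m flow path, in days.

Hydraulic gradient i = (53.84 − 53.59) / 121 = 0.25 / 121 = 0.002066.
Darcy flux q = K · i = 238.0 × 0.002066 = 0.4917 m/day.
Seepage velocity v = q / n_e = 0.4917 / 0.09 = 5.464 m/day.
Travel time t = L / v = 121 / 5.464 = 22.15 days.

22.1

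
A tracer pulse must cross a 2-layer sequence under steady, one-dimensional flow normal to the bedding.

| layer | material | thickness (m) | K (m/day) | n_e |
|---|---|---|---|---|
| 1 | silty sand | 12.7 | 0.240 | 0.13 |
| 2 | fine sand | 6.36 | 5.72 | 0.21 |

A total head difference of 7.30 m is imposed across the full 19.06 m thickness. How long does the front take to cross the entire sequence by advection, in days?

With flow normal to the layers, continuity requires the same specific discharge q through every layer.
Σ(b_i/K_i) = 12.7/0.240 + 6.36/5.72 = 54.03 d.
q = Δh / Σ(b_i/K_i) = 7.30 / 54.03 = 0.1351 m/day.
In each layer the seepage velocity is v_i = q/n_i, so the layer transit time is t_i = b_i·n_i / q:
  layer 1 (silty sand): t_1 = 12.7 × 0.13 / 0.1351 = 12.22 d
  layer 2 (fine sand): t_2 = 6.36 × 0.21 / 0.1351 = 9.885 d
Total t = Σ t_i = 22.10 days.

22.1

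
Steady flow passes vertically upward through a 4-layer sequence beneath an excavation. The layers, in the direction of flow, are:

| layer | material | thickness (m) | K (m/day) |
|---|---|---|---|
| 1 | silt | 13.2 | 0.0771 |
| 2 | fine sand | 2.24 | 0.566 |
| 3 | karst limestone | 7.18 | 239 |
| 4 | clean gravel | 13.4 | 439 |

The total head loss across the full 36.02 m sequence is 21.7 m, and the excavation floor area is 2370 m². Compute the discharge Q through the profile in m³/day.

Flow is perpendicular to layering, so the layers act in series and the equivalent K is the thickness-weighted harmonic mean.
Total thickness L = 13.2 + 2.24 + 7.18 + 13.4 = 36.02 m.
Σ(b_i/K_i) = 13.2/0.0771 + 2.24/0.566 + 7.18/239 + 13.4/439 = 175.2 d.
K_eq = L / Σ(b_i/K_i) = 36.02 / 175.2 = 0.2056 m/day.
Q = K_eq · A · (Δh/L) = 0.2056 × 2370 × (21.7/36.02) = 293.5 m³/day.

294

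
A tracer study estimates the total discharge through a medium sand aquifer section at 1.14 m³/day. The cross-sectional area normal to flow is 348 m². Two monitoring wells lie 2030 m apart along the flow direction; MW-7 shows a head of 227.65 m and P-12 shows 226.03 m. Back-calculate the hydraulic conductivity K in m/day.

4.10

Hydraulic gradient i = (227.65 − 226.03) / 2030 = 1.62 / 2030 = 0.0007980.
From Q = K·A·i, K = Q / (A·i) = 1.14 / (348.0 × 0.0007980) = 4.105 m/day.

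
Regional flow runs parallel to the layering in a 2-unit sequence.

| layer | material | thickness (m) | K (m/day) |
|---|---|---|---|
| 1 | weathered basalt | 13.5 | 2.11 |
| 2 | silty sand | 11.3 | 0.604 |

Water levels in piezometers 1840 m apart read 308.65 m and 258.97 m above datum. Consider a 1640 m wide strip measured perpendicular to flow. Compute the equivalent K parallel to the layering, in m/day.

1.42

Flow is parallel to layering, so each bed carries its own Darcy discharge and the transmissivities add.
Σ(K_i·b_i) = 2.11×13.5 + 0.604×11.3 = 35.31 m²/day.
Total thickness b = 24.80 m, so K_eq = Σ(K_i·b_i)/b = 1.424 m/day.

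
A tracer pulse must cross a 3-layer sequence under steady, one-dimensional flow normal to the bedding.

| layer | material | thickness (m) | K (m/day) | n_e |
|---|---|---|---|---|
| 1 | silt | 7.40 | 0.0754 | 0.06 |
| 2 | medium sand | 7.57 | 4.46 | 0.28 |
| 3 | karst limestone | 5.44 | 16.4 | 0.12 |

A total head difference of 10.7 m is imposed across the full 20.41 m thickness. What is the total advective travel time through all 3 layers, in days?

With flow normal to the layers, continuity requires the same specific discharge q through every layer.
Σ(b_i/K_i) = 7.40/0.0754 + 7.57/4.46 + 5.44/16.4 = 100.2 d.
q = Δh / Σ(b_i/K_i) = 10.7 / 100.2 = 0.1068 m/day.
In each layer the seepage velocity is v_i = q/n_i, so the layer transit time is t_i = b_i·n_i / q:
  layer 1 (silt): t_1 = 7.40 × 0.06 / 0.1068 = 4.157 d
  layer 2 (medium sand): t_2 = 7.57 × 0.28 / 0.1068 = 19.84 d
  layer 3 (karst limestone): t_3 = 5.44 × 0.12 / 0.1068 = 6.111 d
Total t = Σ t_i = 30.11 days.

30.1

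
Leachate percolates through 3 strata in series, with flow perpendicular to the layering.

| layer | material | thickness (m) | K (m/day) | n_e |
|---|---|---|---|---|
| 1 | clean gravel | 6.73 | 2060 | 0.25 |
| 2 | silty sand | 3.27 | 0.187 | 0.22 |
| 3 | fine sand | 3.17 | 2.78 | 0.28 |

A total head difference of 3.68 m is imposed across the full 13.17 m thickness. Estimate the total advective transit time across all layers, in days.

With flow normal to the layers, continuity requires the same specific discharge q through every layer.
Σ(b_i/K_i) = 6.73/2060 + 3.27/0.187 + 3.17/2.78 = 18.63 d.
q = Δh / Σ(b_i/K_i) = 3.68 / 18.63 = 0.1975 m/day.
In each layer the seepage velocity is v_i = q/n_i, so the layer transit time is t_i = b_i·n_i / q:
  layer 1 (clean gravel): t_1 = 6.73 × 0.25 / 0.1975 = 8.518 d
  layer 2 (silty sand): t_2 = 3.27 × 0.22 / 0.1975 = 3.642 d
  layer 3 (fine sand): t_3 = 3.17 × 0.28 / 0.1975 = 4.494 d
Total t = Σ t_i = 16.65 days.

16.7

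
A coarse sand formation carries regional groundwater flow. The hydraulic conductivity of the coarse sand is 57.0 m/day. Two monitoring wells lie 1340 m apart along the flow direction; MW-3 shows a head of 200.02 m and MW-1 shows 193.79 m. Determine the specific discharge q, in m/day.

0.265

Hydraulic gradient i = (200.02 − 193.79) / 1340 = 6.23 / 1340 = 0.004649.
Specific discharge q = K · i = 57.00 × 0.004649 = 0.2650 m/day.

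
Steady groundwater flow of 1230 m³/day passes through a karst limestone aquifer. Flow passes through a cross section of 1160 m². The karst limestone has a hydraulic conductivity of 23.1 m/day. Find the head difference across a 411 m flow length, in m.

From Q = K·A·i, i = Q / (K·A) = 1230 / (23.10 × 1160) = 0.04590.
Head loss Δh = i · L = 0.04590 × 411 = 18.87 m.

18.9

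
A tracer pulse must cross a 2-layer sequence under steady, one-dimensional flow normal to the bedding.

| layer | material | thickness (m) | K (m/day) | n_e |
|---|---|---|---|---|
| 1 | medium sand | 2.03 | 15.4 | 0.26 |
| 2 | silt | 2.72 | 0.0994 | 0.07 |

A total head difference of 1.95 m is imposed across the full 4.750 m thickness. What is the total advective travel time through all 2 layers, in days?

With flow normal to the layers, continuity requires the same specific discharge q through every layer.
Σ(b_i/K_i) = 2.03/15.4 + 2.72/0.0994 = 27.50 d.
q = Δh / Σ(b_i/K_i) = 1.95 / 27.50 = 0.07092 m/day.
In each layer the seepage velocity is v_i = q/n_i, so the layer transit time is t_i = b_i·n_i / q:
  layer 1 (medium sand): t_1 = 2.03 × 0.26 / 0.07092 = 7.442 d
  layer 2 (silt): t_2 = 2.72 × 0.07 / 0.07092 = 2.685 d
Total t = Σ t_i = 10.13 days.

10.1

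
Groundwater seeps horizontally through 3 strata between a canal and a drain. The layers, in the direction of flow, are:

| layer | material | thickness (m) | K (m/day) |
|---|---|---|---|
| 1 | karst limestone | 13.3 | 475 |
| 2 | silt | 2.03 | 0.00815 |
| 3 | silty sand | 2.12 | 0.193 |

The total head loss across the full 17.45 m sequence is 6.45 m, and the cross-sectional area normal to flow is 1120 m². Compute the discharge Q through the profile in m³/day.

Flow is perpendicular to layering, so the layers act in series and the equivalent K is the thickness-weighted harmonic mean.
Total thickness L = 13.3 + 2.03 + 2.12 = 17.45 m.
Σ(b_i/K_i) = 13.3/475 + 2.03/0.00815 + 2.12/0.193 = 260.1 d.
K_eq = L / Σ(b_i/K_i) = 17.45 / 260.1 = 0.06709 m/day.
Q = K_eq · A · (Δh/L) = 0.06709 × 1120 × (6.45/17.45) = 27.77 m³/day.

27.8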